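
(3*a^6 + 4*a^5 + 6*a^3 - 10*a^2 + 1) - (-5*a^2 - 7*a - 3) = 3*a^6 + 4*a^5 + 6*a^3 - 5*a^2 + 7*a + 4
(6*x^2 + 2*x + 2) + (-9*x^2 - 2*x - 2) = -3*x^2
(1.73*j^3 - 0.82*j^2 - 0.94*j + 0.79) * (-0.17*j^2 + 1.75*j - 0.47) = -0.2941*j^5 + 3.1669*j^4 - 2.0883*j^3 - 1.3939*j^2 + 1.8243*j - 0.3713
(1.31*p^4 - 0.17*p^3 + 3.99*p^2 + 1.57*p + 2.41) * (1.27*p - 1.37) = 1.6637*p^5 - 2.0106*p^4 + 5.3002*p^3 - 3.4724*p^2 + 0.9098*p - 3.3017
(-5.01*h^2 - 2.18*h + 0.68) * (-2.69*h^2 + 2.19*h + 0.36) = 13.4769*h^4 - 5.1077*h^3 - 8.407*h^2 + 0.7044*h + 0.2448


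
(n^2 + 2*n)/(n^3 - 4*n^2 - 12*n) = 1/(n - 6)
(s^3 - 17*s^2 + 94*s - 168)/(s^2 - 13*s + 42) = s - 4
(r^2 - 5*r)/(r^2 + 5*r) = (r - 5)/(r + 5)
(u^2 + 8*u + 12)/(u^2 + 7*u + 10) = (u + 6)/(u + 5)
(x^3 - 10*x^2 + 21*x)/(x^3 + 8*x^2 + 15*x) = (x^2 - 10*x + 21)/(x^2 + 8*x + 15)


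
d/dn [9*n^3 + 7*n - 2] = 27*n^2 + 7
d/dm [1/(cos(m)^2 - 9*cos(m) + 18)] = (2*cos(m) - 9)*sin(m)/(cos(m)^2 - 9*cos(m) + 18)^2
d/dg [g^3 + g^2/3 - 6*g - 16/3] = 3*g^2 + 2*g/3 - 6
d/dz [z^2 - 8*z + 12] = 2*z - 8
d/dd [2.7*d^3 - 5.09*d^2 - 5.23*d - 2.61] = 8.1*d^2 - 10.18*d - 5.23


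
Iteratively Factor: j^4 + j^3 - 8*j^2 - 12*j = (j + 2)*(j^3 - j^2 - 6*j) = (j + 2)^2*(j^2 - 3*j) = (j - 3)*(j + 2)^2*(j)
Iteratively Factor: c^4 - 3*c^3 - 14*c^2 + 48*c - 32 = (c - 2)*(c^3 - c^2 - 16*c + 16) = (c - 2)*(c - 1)*(c^2 - 16) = (c - 2)*(c - 1)*(c + 4)*(c - 4)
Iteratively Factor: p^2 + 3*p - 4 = (p + 4)*(p - 1)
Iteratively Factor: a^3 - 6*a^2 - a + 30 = (a + 2)*(a^2 - 8*a + 15) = (a - 3)*(a + 2)*(a - 5)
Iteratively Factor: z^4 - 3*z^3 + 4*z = (z - 2)*(z^3 - z^2 - 2*z) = z*(z - 2)*(z^2 - z - 2) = z*(z - 2)^2*(z + 1)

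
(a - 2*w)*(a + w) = a^2 - a*w - 2*w^2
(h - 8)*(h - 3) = h^2 - 11*h + 24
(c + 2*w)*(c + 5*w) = c^2 + 7*c*w + 10*w^2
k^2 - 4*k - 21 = (k - 7)*(k + 3)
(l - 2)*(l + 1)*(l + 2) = l^3 + l^2 - 4*l - 4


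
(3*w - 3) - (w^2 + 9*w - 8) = -w^2 - 6*w + 5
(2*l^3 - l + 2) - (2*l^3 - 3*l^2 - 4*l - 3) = 3*l^2 + 3*l + 5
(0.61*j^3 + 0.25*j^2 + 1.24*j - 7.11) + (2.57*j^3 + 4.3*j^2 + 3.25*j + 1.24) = 3.18*j^3 + 4.55*j^2 + 4.49*j - 5.87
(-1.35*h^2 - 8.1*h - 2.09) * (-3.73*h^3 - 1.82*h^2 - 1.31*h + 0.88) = 5.0355*h^5 + 32.67*h^4 + 24.3062*h^3 + 13.2268*h^2 - 4.3901*h - 1.8392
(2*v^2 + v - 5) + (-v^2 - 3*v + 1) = v^2 - 2*v - 4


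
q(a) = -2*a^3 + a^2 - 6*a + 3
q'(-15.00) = -1386.00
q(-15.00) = 7068.00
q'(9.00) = -474.00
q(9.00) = -1428.00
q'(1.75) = -20.88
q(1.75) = -15.16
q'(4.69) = -128.60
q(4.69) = -209.47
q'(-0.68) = -10.13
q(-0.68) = 8.17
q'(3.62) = -77.39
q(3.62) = -100.49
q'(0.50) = -6.50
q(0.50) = 0.00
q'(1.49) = -16.34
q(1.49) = -10.34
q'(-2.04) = -35.05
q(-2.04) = 36.38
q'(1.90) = -23.86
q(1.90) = -18.51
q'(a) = -6*a^2 + 2*a - 6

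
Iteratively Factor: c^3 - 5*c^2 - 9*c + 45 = (c - 3)*(c^2 - 2*c - 15) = (c - 3)*(c + 3)*(c - 5)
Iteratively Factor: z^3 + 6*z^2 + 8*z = (z + 4)*(z^2 + 2*z) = z*(z + 4)*(z + 2)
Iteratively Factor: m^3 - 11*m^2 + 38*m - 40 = (m - 2)*(m^2 - 9*m + 20) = (m - 5)*(m - 2)*(m - 4)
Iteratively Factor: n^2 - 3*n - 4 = (n + 1)*(n - 4)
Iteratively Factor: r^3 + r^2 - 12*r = (r + 4)*(r^2 - 3*r) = r*(r + 4)*(r - 3)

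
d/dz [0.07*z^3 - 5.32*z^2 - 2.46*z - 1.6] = 0.21*z^2 - 10.64*z - 2.46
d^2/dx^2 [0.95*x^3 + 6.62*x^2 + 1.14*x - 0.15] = 5.7*x + 13.24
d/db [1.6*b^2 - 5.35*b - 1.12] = 3.2*b - 5.35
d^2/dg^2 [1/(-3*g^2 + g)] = 2*(3*g*(3*g - 1) - (6*g - 1)^2)/(g^3*(3*g - 1)^3)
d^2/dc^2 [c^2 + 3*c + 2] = 2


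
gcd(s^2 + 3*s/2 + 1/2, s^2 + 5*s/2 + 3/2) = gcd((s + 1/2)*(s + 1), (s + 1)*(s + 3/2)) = s + 1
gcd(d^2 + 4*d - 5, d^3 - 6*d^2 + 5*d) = d - 1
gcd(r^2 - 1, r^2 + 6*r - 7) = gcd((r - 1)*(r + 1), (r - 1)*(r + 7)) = r - 1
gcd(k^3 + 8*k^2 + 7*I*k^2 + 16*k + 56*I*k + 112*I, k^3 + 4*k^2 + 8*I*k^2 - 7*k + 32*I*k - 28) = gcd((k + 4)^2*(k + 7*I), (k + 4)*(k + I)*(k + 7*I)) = k^2 + k*(4 + 7*I) + 28*I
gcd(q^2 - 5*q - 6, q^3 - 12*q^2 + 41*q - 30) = q - 6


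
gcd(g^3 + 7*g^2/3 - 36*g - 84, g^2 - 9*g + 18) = g - 6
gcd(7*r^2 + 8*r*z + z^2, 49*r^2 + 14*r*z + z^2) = 7*r + z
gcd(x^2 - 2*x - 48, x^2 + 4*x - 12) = x + 6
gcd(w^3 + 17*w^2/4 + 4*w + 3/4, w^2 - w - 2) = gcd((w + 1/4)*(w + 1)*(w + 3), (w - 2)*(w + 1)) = w + 1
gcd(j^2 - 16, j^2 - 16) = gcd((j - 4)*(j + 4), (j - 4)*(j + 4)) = j^2 - 16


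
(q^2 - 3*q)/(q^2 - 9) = q/(q + 3)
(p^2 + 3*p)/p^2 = (p + 3)/p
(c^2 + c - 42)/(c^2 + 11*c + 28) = (c - 6)/(c + 4)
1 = 1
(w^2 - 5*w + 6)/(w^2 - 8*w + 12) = (w - 3)/(w - 6)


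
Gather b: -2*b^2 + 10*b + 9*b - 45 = -2*b^2 + 19*b - 45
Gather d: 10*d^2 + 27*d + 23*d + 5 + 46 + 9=10*d^2 + 50*d + 60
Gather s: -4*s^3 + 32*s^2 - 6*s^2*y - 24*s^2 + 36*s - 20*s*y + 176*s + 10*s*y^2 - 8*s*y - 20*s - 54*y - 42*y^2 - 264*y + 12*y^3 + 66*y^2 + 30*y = -4*s^3 + s^2*(8 - 6*y) + s*(10*y^2 - 28*y + 192) + 12*y^3 + 24*y^2 - 288*y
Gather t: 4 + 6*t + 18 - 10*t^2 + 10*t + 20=-10*t^2 + 16*t + 42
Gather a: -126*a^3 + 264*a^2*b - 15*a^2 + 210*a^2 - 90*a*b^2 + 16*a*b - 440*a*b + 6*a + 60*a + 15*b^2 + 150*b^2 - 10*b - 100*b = -126*a^3 + a^2*(264*b + 195) + a*(-90*b^2 - 424*b + 66) + 165*b^2 - 110*b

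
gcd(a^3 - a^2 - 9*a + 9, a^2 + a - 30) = 1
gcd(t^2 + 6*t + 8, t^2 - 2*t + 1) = 1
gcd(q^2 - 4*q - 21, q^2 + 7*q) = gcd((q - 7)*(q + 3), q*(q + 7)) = 1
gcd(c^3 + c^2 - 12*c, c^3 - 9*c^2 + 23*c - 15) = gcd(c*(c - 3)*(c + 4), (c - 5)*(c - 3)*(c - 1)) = c - 3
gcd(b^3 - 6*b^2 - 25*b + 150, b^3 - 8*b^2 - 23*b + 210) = b^2 - b - 30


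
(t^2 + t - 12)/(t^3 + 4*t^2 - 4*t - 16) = (t - 3)/(t^2 - 4)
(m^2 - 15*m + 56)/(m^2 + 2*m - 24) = (m^2 - 15*m + 56)/(m^2 + 2*m - 24)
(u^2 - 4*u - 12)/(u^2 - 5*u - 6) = (u + 2)/(u + 1)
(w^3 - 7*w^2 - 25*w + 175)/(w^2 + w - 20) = (w^2 - 12*w + 35)/(w - 4)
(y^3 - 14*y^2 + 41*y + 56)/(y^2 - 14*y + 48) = (y^2 - 6*y - 7)/(y - 6)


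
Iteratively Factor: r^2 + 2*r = (r + 2)*(r)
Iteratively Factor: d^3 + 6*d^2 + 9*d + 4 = (d + 1)*(d^2 + 5*d + 4) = (d + 1)*(d + 4)*(d + 1)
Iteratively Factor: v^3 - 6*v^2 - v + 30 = (v - 5)*(v^2 - v - 6) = (v - 5)*(v + 2)*(v - 3)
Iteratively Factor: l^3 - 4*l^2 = (l - 4)*(l^2) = l*(l - 4)*(l)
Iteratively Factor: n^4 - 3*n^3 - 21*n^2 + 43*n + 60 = (n + 4)*(n^3 - 7*n^2 + 7*n + 15) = (n + 1)*(n + 4)*(n^2 - 8*n + 15) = (n - 3)*(n + 1)*(n + 4)*(n - 5)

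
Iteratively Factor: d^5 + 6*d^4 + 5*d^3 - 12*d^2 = (d + 4)*(d^4 + 2*d^3 - 3*d^2) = (d - 1)*(d + 4)*(d^3 + 3*d^2) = d*(d - 1)*(d + 4)*(d^2 + 3*d) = d^2*(d - 1)*(d + 4)*(d + 3)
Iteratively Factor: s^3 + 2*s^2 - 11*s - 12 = (s + 4)*(s^2 - 2*s - 3) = (s + 1)*(s + 4)*(s - 3)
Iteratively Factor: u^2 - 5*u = (u)*(u - 5)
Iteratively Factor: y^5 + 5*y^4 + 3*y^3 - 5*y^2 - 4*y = (y + 1)*(y^4 + 4*y^3 - y^2 - 4*y) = (y - 1)*(y + 1)*(y^3 + 5*y^2 + 4*y) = y*(y - 1)*(y + 1)*(y^2 + 5*y + 4) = y*(y - 1)*(y + 1)*(y + 4)*(y + 1)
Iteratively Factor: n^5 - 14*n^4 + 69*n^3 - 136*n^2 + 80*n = (n)*(n^4 - 14*n^3 + 69*n^2 - 136*n + 80) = n*(n - 1)*(n^3 - 13*n^2 + 56*n - 80) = n*(n - 4)*(n - 1)*(n^2 - 9*n + 20) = n*(n - 4)^2*(n - 1)*(n - 5)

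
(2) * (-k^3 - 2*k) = -2*k^3 - 4*k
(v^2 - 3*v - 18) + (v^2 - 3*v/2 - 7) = 2*v^2 - 9*v/2 - 25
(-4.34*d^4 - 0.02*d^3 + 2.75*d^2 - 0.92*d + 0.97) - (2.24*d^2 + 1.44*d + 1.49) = -4.34*d^4 - 0.02*d^3 + 0.51*d^2 - 2.36*d - 0.52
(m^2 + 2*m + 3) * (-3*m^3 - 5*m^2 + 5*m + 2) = -3*m^5 - 11*m^4 - 14*m^3 - 3*m^2 + 19*m + 6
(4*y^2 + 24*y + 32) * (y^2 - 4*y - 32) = 4*y^4 + 8*y^3 - 192*y^2 - 896*y - 1024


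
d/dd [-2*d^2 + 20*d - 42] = 20 - 4*d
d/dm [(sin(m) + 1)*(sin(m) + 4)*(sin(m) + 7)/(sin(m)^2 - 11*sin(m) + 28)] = (sin(m)^4 - 22*sin(m)^3 - 87*sin(m)^2 + 616*sin(m) + 1400)*cos(m)/((sin(m) - 7)^2*(sin(m) - 4)^2)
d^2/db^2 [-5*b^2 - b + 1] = -10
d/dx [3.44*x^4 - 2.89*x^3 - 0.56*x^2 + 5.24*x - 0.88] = 13.76*x^3 - 8.67*x^2 - 1.12*x + 5.24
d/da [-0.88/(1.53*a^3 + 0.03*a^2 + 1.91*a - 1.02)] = (4.0392*a^2 + 0.0528*a + 1.6808)/(1.53*a^3 + 0.03*a^2 + 1.91*a - 1.02)^2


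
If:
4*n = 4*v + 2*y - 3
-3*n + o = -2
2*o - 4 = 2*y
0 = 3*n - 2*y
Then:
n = 8/3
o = 6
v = 17/12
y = 4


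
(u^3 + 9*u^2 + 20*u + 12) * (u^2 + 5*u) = u^5 + 14*u^4 + 65*u^3 + 112*u^2 + 60*u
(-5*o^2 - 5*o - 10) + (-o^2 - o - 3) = -6*o^2 - 6*o - 13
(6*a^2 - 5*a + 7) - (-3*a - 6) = 6*a^2 - 2*a + 13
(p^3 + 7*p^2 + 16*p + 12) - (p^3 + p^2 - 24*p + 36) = 6*p^2 + 40*p - 24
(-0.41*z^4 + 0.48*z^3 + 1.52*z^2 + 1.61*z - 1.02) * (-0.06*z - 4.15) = 0.0246*z^5 + 1.6727*z^4 - 2.0832*z^3 - 6.4046*z^2 - 6.6203*z + 4.233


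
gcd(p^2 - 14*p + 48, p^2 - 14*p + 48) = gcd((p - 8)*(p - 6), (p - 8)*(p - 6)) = p^2 - 14*p + 48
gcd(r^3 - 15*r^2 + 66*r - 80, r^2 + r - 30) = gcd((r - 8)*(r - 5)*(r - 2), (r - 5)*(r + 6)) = r - 5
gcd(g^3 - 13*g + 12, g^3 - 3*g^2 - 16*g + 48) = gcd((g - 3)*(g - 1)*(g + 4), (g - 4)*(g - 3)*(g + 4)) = g^2 + g - 12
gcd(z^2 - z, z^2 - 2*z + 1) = z - 1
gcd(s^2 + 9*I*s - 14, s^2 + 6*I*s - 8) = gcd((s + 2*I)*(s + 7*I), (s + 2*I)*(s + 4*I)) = s + 2*I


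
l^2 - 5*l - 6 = (l - 6)*(l + 1)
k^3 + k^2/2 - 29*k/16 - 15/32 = (k - 5/4)*(k + 1/4)*(k + 3/2)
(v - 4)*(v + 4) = v^2 - 16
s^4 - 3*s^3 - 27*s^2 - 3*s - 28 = (s - 7)*(s + 4)*(s - I)*(s + I)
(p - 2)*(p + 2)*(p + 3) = p^3 + 3*p^2 - 4*p - 12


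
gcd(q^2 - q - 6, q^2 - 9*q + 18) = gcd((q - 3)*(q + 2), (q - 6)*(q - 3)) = q - 3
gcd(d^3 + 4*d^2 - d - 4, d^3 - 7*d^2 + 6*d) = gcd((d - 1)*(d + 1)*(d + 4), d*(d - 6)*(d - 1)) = d - 1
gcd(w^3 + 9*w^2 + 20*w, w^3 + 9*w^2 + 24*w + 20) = w + 5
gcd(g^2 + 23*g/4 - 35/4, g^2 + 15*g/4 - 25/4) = g - 5/4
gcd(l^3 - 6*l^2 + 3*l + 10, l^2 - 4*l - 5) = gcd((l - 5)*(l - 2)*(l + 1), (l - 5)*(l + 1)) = l^2 - 4*l - 5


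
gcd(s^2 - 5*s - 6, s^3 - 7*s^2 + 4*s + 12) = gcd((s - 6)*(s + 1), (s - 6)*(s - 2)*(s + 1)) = s^2 - 5*s - 6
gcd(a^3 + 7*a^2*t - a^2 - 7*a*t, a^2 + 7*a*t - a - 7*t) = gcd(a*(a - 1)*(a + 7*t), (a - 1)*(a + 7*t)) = a^2 + 7*a*t - a - 7*t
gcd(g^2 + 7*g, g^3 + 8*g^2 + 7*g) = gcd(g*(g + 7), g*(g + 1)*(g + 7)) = g^2 + 7*g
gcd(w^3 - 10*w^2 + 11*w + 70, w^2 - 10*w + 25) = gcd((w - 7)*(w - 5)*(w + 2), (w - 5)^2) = w - 5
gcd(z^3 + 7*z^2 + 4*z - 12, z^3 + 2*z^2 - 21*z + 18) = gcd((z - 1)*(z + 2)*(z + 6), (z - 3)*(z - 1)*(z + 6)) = z^2 + 5*z - 6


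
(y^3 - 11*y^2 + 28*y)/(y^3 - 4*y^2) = (y - 7)/y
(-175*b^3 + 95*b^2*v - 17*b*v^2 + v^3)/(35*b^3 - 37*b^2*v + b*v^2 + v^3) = (35*b^2 - 12*b*v + v^2)/(-7*b^2 + 6*b*v + v^2)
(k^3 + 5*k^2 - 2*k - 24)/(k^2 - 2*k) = k + 7 + 12/k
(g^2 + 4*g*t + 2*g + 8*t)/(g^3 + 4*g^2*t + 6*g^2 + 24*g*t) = (g + 2)/(g*(g + 6))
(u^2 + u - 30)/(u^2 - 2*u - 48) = (u - 5)/(u - 8)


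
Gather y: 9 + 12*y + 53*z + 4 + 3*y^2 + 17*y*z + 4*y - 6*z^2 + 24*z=3*y^2 + y*(17*z + 16) - 6*z^2 + 77*z + 13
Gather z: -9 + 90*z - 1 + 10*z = 100*z - 10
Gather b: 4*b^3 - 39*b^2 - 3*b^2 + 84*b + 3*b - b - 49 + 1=4*b^3 - 42*b^2 + 86*b - 48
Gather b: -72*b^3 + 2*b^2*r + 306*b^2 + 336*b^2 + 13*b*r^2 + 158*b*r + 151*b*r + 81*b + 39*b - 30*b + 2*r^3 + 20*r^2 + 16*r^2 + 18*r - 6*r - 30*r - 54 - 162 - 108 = -72*b^3 + b^2*(2*r + 642) + b*(13*r^2 + 309*r + 90) + 2*r^3 + 36*r^2 - 18*r - 324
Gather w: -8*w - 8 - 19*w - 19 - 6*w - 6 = -33*w - 33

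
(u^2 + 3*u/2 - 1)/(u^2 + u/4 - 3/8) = 4*(u + 2)/(4*u + 3)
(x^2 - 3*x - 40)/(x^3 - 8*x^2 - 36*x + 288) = (x + 5)/(x^2 - 36)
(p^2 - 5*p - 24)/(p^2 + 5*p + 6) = (p - 8)/(p + 2)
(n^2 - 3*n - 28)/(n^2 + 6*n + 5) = (n^2 - 3*n - 28)/(n^2 + 6*n + 5)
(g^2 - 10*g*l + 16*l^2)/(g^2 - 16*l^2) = (g^2 - 10*g*l + 16*l^2)/(g^2 - 16*l^2)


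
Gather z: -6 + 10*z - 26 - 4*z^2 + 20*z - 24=-4*z^2 + 30*z - 56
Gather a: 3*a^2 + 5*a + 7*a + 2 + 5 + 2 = 3*a^2 + 12*a + 9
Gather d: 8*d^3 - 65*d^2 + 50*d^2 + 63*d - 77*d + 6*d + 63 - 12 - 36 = 8*d^3 - 15*d^2 - 8*d + 15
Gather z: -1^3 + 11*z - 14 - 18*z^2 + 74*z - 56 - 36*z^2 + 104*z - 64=-54*z^2 + 189*z - 135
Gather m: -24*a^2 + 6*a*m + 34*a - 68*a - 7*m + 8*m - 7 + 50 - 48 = -24*a^2 - 34*a + m*(6*a + 1) - 5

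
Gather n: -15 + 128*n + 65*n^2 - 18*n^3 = -18*n^3 + 65*n^2 + 128*n - 15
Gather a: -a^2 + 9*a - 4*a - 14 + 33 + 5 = -a^2 + 5*a + 24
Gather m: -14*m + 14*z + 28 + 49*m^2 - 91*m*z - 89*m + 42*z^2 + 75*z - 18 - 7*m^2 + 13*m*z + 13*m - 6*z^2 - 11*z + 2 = 42*m^2 + m*(-78*z - 90) + 36*z^2 + 78*z + 12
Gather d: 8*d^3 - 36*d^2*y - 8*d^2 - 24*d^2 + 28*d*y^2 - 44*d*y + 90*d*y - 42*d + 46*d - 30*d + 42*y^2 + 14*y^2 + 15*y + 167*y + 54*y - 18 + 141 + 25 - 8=8*d^3 + d^2*(-36*y - 32) + d*(28*y^2 + 46*y - 26) + 56*y^2 + 236*y + 140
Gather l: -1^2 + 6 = 5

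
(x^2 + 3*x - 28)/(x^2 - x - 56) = (x - 4)/(x - 8)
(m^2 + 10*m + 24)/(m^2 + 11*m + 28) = (m + 6)/(m + 7)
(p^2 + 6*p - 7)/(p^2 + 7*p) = (p - 1)/p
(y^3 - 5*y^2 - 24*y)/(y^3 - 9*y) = (y - 8)/(y - 3)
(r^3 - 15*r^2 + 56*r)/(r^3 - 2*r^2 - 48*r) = (r - 7)/(r + 6)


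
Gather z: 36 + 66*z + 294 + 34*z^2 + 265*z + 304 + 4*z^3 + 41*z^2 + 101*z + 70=4*z^3 + 75*z^2 + 432*z + 704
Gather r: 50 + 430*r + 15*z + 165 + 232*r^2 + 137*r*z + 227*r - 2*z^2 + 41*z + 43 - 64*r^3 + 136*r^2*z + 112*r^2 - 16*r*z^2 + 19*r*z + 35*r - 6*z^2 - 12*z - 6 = -64*r^3 + r^2*(136*z + 344) + r*(-16*z^2 + 156*z + 692) - 8*z^2 + 44*z + 252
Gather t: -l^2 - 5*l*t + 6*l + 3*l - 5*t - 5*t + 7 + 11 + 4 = -l^2 + 9*l + t*(-5*l - 10) + 22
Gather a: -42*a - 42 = -42*a - 42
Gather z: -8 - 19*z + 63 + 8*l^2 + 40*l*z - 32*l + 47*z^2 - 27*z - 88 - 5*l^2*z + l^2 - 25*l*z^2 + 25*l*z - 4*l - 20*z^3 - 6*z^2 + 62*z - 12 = 9*l^2 - 36*l - 20*z^3 + z^2*(41 - 25*l) + z*(-5*l^2 + 65*l + 16) - 45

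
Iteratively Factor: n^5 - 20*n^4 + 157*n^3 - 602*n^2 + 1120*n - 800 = (n - 4)*(n^4 - 16*n^3 + 93*n^2 - 230*n + 200) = (n - 5)*(n - 4)*(n^3 - 11*n^2 + 38*n - 40) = (n - 5)^2*(n - 4)*(n^2 - 6*n + 8) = (n - 5)^2*(n - 4)*(n - 2)*(n - 4)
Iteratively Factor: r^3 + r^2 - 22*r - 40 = (r - 5)*(r^2 + 6*r + 8) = (r - 5)*(r + 2)*(r + 4)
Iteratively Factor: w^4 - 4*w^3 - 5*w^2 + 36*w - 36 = (w - 2)*(w^3 - 2*w^2 - 9*w + 18) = (w - 2)*(w + 3)*(w^2 - 5*w + 6) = (w - 2)^2*(w + 3)*(w - 3)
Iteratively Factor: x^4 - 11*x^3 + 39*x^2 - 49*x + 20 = (x - 4)*(x^3 - 7*x^2 + 11*x - 5) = (x - 5)*(x - 4)*(x^2 - 2*x + 1) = (x - 5)*(x - 4)*(x - 1)*(x - 1)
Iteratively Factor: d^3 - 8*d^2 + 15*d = (d - 5)*(d^2 - 3*d) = d*(d - 5)*(d - 3)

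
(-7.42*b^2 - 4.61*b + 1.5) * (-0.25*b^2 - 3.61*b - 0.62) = 1.855*b^4 + 27.9387*b^3 + 20.8675*b^2 - 2.5568*b - 0.93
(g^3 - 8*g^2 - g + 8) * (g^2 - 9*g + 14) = g^5 - 17*g^4 + 85*g^3 - 95*g^2 - 86*g + 112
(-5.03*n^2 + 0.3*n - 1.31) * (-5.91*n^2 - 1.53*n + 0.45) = 29.7273*n^4 + 5.9229*n^3 + 5.0196*n^2 + 2.1393*n - 0.5895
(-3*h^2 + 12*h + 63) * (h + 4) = -3*h^3 + 111*h + 252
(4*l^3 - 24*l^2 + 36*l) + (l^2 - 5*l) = 4*l^3 - 23*l^2 + 31*l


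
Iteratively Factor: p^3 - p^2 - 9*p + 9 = (p - 1)*(p^2 - 9) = (p - 3)*(p - 1)*(p + 3)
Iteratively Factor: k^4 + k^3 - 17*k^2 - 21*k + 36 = (k + 3)*(k^3 - 2*k^2 - 11*k + 12) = (k - 4)*(k + 3)*(k^2 + 2*k - 3) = (k - 4)*(k + 3)^2*(k - 1)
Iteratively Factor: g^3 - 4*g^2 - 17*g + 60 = (g + 4)*(g^2 - 8*g + 15) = (g - 5)*(g + 4)*(g - 3)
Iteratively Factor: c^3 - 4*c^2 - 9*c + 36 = (c + 3)*(c^2 - 7*c + 12) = (c - 3)*(c + 3)*(c - 4)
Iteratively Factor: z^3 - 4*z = (z - 2)*(z^2 + 2*z) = z*(z - 2)*(z + 2)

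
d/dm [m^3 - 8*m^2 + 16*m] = 3*m^2 - 16*m + 16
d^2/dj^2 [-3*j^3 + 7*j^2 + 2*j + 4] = 14 - 18*j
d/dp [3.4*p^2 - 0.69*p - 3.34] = 6.8*p - 0.69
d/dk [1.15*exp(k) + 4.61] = 1.15*exp(k)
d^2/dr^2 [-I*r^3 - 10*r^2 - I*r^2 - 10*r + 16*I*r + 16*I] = -6*I*r - 20 - 2*I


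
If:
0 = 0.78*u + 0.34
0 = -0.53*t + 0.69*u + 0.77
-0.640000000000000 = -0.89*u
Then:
No Solution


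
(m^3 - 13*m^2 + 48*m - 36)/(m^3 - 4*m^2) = (m^3 - 13*m^2 + 48*m - 36)/(m^2*(m - 4))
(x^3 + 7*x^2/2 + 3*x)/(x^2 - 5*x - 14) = x*(2*x + 3)/(2*(x - 7))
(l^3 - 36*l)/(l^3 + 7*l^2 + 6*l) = (l - 6)/(l + 1)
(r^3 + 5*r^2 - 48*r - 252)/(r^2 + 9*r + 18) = (r^2 - r - 42)/(r + 3)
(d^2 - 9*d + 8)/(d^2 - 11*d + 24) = (d - 1)/(d - 3)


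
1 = 1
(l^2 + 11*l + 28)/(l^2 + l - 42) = (l + 4)/(l - 6)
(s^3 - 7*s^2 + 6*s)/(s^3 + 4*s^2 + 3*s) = (s^2 - 7*s + 6)/(s^2 + 4*s + 3)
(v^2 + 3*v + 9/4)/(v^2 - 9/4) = (2*v + 3)/(2*v - 3)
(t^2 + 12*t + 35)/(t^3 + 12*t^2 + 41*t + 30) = (t + 7)/(t^2 + 7*t + 6)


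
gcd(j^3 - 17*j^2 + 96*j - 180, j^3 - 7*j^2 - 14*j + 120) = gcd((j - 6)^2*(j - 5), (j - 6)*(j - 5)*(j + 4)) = j^2 - 11*j + 30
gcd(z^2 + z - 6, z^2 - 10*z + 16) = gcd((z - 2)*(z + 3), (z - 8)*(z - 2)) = z - 2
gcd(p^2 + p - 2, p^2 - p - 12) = 1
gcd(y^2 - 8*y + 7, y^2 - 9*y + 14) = y - 7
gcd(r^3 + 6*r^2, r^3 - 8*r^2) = r^2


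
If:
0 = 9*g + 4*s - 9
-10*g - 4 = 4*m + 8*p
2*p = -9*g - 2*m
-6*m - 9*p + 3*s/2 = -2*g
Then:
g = -51/157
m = 977/314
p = -259/157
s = 468/157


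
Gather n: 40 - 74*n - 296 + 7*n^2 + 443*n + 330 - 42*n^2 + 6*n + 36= -35*n^2 + 375*n + 110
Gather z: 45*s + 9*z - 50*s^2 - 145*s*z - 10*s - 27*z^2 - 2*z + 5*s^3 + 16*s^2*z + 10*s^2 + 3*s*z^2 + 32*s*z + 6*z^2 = 5*s^3 - 40*s^2 + 35*s + z^2*(3*s - 21) + z*(16*s^2 - 113*s + 7)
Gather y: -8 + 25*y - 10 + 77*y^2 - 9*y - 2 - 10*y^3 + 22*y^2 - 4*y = -10*y^3 + 99*y^2 + 12*y - 20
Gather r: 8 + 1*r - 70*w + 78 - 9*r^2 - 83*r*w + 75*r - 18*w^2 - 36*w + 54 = -9*r^2 + r*(76 - 83*w) - 18*w^2 - 106*w + 140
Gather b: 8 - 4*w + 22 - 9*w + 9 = 39 - 13*w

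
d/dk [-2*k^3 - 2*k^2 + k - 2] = -6*k^2 - 4*k + 1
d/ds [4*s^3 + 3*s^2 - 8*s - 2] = 12*s^2 + 6*s - 8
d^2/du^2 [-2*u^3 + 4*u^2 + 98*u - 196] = 8 - 12*u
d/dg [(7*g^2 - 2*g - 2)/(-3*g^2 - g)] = (-13*g^2 - 12*g - 2)/(g^2*(9*g^2 + 6*g + 1))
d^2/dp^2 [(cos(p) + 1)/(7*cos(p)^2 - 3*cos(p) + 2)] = 2*(441*(1 - cos(2*p))^2*cos(p) + 217*(1 - cos(2*p))^2 + 47*cos(p) + 198*cos(2*p) + 147*cos(3*p) - 98*cos(5*p) - 678)/(6*cos(p) - 7*cos(2*p) - 11)^3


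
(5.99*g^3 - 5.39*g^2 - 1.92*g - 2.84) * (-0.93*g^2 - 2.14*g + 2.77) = -5.5707*g^5 - 7.8059*g^4 + 29.9125*g^3 - 8.1803*g^2 + 0.759200000000001*g - 7.8668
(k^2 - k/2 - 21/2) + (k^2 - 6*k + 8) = 2*k^2 - 13*k/2 - 5/2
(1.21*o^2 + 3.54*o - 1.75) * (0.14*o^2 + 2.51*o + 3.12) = 0.1694*o^4 + 3.5327*o^3 + 12.4156*o^2 + 6.6523*o - 5.46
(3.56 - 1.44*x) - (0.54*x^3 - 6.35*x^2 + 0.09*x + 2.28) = -0.54*x^3 + 6.35*x^2 - 1.53*x + 1.28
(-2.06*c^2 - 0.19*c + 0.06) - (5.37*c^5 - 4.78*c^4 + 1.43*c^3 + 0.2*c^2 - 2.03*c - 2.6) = -5.37*c^5 + 4.78*c^4 - 1.43*c^3 - 2.26*c^2 + 1.84*c + 2.66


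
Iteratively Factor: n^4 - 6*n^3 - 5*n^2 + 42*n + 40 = (n - 5)*(n^3 - n^2 - 10*n - 8) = (n - 5)*(n + 1)*(n^2 - 2*n - 8) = (n - 5)*(n - 4)*(n + 1)*(n + 2)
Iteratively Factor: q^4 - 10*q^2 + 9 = (q - 3)*(q^3 + 3*q^2 - q - 3) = (q - 3)*(q + 1)*(q^2 + 2*q - 3) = (q - 3)*(q + 1)*(q + 3)*(q - 1)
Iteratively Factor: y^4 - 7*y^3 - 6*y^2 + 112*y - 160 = (y - 4)*(y^3 - 3*y^2 - 18*y + 40) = (y - 4)*(y - 2)*(y^2 - y - 20) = (y - 5)*(y - 4)*(y - 2)*(y + 4)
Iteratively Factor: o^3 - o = (o - 1)*(o^2 + o) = (o - 1)*(o + 1)*(o)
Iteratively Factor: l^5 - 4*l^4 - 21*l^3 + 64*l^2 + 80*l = (l + 4)*(l^4 - 8*l^3 + 11*l^2 + 20*l) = (l - 4)*(l + 4)*(l^3 - 4*l^2 - 5*l) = (l - 4)*(l + 1)*(l + 4)*(l^2 - 5*l) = (l - 5)*(l - 4)*(l + 1)*(l + 4)*(l)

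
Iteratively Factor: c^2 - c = (c - 1)*(c)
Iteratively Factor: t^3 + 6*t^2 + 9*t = (t + 3)*(t^2 + 3*t) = (t + 3)^2*(t)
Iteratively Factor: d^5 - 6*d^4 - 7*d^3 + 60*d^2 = (d)*(d^4 - 6*d^3 - 7*d^2 + 60*d) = d*(d - 4)*(d^3 - 2*d^2 - 15*d) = d^2*(d - 4)*(d^2 - 2*d - 15) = d^2*(d - 4)*(d + 3)*(d - 5)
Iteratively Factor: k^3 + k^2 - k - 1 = (k - 1)*(k^2 + 2*k + 1) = (k - 1)*(k + 1)*(k + 1)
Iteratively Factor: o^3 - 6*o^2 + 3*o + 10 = (o + 1)*(o^2 - 7*o + 10) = (o - 5)*(o + 1)*(o - 2)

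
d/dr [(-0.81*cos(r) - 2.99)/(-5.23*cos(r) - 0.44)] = 15.2813*sin(r)/(5.23*cos(r) + 0.44)^2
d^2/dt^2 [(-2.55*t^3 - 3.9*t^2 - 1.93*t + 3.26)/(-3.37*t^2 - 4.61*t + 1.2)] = (-2.8421709430404e-14*t^5 - 2.27373675443232e-13*t^4 + 51.6692839999998*t^3 - 212.150964*t^2 - 235.016772*t - 132.345052)/(38.272753*t^6 + 157.065927*t^5 + 173.973891*t^4 - 13.884859*t^3 - 61.94916*t^2 + 19.9152*t - 1.728)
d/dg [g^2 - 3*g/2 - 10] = 2*g - 3/2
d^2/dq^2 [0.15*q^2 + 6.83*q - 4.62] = 0.300000000000000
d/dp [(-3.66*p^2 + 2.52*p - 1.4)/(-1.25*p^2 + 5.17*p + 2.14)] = (-15.7722*p^2 - 19.1648*p + 12.6308)/(1.5625*p^4 - 12.925*p^3 + 21.3789*p^2 + 22.1276*p + 4.5796)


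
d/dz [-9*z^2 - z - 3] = -18*z - 1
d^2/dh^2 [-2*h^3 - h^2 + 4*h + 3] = -12*h - 2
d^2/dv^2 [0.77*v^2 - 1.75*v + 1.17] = 1.54000000000000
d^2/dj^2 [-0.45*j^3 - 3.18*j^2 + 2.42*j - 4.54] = -2.7*j - 6.36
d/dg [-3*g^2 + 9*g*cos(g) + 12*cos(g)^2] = -9*g*sin(g) - 6*g - 12*sin(2*g) + 9*cos(g)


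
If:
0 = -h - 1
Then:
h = -1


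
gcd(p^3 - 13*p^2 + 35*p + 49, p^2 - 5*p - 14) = p - 7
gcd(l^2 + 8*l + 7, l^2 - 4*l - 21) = 1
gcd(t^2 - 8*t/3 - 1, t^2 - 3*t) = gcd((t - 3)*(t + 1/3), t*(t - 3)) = t - 3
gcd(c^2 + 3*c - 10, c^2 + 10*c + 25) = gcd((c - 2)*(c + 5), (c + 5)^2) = c + 5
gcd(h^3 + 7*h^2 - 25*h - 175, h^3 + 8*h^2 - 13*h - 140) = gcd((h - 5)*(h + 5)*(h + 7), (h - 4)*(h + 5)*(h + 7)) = h^2 + 12*h + 35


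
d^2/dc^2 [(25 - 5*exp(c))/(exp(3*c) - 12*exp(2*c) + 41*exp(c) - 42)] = (-20*exp(6*c) + 405*exp(5*c) - 3200*exp(4*c) + 11260*exp(3*c) - 12330*exp(2*c) - 16985*exp(c) + 34230)*exp(c)/(exp(9*c) - 36*exp(8*c) + 555*exp(7*c) - 4806*exp(6*c) + 25779*exp(5*c) - 88992*exp(4*c) + 198197*exp(3*c) - 275310*exp(2*c) + 216972*exp(c) - 74088)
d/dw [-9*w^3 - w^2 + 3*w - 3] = -27*w^2 - 2*w + 3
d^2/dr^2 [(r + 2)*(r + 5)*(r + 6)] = 6*r + 26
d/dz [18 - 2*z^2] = -4*z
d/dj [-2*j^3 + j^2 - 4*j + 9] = -6*j^2 + 2*j - 4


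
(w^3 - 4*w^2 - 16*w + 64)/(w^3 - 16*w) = (w - 4)/w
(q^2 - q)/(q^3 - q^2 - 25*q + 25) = q/(q^2 - 25)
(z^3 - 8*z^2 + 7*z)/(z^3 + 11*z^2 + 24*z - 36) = z*(z - 7)/(z^2 + 12*z + 36)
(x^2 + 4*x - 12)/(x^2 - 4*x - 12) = (-x^2 - 4*x + 12)/(-x^2 + 4*x + 12)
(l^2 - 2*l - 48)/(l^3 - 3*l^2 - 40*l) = (l + 6)/(l*(l + 5))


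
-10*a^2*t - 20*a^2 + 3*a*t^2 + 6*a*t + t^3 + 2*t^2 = (-2*a + t)*(5*a + t)*(t + 2)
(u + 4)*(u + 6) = u^2 + 10*u + 24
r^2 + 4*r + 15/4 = (r + 3/2)*(r + 5/2)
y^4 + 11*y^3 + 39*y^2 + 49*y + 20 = (y + 1)^2*(y + 4)*(y + 5)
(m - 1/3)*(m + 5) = m^2 + 14*m/3 - 5/3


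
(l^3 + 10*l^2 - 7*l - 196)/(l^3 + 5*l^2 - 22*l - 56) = (l + 7)/(l + 2)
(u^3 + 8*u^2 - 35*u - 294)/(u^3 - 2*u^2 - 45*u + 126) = (u + 7)/(u - 3)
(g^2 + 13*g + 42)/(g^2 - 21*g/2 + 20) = 2*(g^2 + 13*g + 42)/(2*g^2 - 21*g + 40)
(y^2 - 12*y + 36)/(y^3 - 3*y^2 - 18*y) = (y - 6)/(y*(y + 3))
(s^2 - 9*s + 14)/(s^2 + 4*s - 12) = (s - 7)/(s + 6)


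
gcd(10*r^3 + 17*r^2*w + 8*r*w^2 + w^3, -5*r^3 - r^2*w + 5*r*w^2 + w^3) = 5*r^2 + 6*r*w + w^2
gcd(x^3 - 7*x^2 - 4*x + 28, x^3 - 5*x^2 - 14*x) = x^2 - 5*x - 14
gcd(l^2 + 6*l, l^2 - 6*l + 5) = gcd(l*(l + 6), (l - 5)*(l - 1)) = 1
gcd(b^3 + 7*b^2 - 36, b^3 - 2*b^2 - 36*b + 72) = b^2 + 4*b - 12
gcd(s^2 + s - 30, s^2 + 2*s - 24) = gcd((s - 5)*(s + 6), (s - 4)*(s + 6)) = s + 6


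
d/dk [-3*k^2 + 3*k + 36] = 3 - 6*k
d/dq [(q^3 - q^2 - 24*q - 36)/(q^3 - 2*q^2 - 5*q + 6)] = (-q^2 + 42*q - 81)/(q^4 - 8*q^3 + 22*q^2 - 24*q + 9)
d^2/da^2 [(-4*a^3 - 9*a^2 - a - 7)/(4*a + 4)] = (-4*a^3 - 12*a^2 - 12*a - 15)/(2*(a^3 + 3*a^2 + 3*a + 1))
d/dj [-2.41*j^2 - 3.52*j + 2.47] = -4.82*j - 3.52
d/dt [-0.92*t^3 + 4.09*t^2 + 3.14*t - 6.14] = -2.76*t^2 + 8.18*t + 3.14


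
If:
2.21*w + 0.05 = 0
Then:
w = -0.02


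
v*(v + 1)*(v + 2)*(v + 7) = v^4 + 10*v^3 + 23*v^2 + 14*v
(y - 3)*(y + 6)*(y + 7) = y^3 + 10*y^2 + 3*y - 126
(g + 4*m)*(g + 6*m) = g^2 + 10*g*m + 24*m^2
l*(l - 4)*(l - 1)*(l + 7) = l^4 + 2*l^3 - 31*l^2 + 28*l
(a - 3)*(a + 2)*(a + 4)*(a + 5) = a^4 + 8*a^3 + 5*a^2 - 74*a - 120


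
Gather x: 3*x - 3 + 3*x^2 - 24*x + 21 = 3*x^2 - 21*x + 18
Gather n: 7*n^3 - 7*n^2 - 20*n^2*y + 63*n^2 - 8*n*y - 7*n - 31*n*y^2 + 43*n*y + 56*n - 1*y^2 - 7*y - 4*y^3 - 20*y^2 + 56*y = 7*n^3 + n^2*(56 - 20*y) + n*(-31*y^2 + 35*y + 49) - 4*y^3 - 21*y^2 + 49*y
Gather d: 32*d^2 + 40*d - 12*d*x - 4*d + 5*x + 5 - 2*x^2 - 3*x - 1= 32*d^2 + d*(36 - 12*x) - 2*x^2 + 2*x + 4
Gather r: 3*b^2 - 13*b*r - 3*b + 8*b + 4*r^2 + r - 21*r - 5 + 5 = 3*b^2 + 5*b + 4*r^2 + r*(-13*b - 20)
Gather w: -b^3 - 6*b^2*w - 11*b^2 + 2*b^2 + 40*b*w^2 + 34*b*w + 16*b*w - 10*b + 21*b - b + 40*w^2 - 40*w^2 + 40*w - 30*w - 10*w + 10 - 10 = -b^3 - 9*b^2 + 40*b*w^2 + 10*b + w*(-6*b^2 + 50*b)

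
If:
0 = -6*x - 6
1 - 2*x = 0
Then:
No Solution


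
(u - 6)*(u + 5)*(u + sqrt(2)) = u^3 - u^2 + sqrt(2)*u^2 - 30*u - sqrt(2)*u - 30*sqrt(2)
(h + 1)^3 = h^3 + 3*h^2 + 3*h + 1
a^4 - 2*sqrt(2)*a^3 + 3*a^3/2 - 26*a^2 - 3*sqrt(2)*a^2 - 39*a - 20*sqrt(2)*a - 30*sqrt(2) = (a + 3/2)*(a - 5*sqrt(2))*(a + sqrt(2))*(a + 2*sqrt(2))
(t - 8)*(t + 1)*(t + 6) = t^3 - t^2 - 50*t - 48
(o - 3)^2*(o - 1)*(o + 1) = o^4 - 6*o^3 + 8*o^2 + 6*o - 9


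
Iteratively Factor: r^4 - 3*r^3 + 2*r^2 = (r)*(r^3 - 3*r^2 + 2*r) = r^2*(r^2 - 3*r + 2) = r^2*(r - 1)*(r - 2)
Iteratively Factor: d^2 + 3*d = (d + 3)*(d)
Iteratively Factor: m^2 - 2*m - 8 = (m - 4)*(m + 2)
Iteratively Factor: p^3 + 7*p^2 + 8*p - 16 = (p + 4)*(p^2 + 3*p - 4) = (p - 1)*(p + 4)*(p + 4)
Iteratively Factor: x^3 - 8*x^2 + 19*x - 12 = (x - 4)*(x^2 - 4*x + 3) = (x - 4)*(x - 1)*(x - 3)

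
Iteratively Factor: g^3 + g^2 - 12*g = (g - 3)*(g^2 + 4*g) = g*(g - 3)*(g + 4)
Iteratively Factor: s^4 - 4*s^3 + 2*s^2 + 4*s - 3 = (s - 1)*(s^3 - 3*s^2 - s + 3) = (s - 1)*(s + 1)*(s^2 - 4*s + 3) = (s - 1)^2*(s + 1)*(s - 3)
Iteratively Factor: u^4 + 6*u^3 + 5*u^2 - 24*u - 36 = (u + 3)*(u^3 + 3*u^2 - 4*u - 12) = (u - 2)*(u + 3)*(u^2 + 5*u + 6) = (u - 2)*(u + 3)^2*(u + 2)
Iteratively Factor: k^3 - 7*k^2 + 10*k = (k)*(k^2 - 7*k + 10) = k*(k - 5)*(k - 2)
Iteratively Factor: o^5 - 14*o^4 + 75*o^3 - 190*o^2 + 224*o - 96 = (o - 1)*(o^4 - 13*o^3 + 62*o^2 - 128*o + 96) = (o - 2)*(o - 1)*(o^3 - 11*o^2 + 40*o - 48) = (o - 4)*(o - 2)*(o - 1)*(o^2 - 7*o + 12) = (o - 4)^2*(o - 2)*(o - 1)*(o - 3)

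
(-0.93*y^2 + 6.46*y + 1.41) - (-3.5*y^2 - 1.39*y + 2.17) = 2.57*y^2 + 7.85*y - 0.76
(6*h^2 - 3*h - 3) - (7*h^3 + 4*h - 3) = -7*h^3 + 6*h^2 - 7*h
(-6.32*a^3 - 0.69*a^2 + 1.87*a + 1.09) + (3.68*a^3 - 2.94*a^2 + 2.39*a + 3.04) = -2.64*a^3 - 3.63*a^2 + 4.26*a + 4.13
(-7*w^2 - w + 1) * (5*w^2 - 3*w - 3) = -35*w^4 + 16*w^3 + 29*w^2 - 3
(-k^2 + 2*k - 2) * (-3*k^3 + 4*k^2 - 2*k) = 3*k^5 - 10*k^4 + 16*k^3 - 12*k^2 + 4*k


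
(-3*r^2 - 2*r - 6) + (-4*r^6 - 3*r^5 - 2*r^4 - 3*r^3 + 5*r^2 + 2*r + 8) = -4*r^6 - 3*r^5 - 2*r^4 - 3*r^3 + 2*r^2 + 2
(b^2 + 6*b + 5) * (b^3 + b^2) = b^5 + 7*b^4 + 11*b^3 + 5*b^2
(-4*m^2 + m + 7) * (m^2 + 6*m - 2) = -4*m^4 - 23*m^3 + 21*m^2 + 40*m - 14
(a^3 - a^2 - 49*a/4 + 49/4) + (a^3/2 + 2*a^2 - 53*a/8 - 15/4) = 3*a^3/2 + a^2 - 151*a/8 + 17/2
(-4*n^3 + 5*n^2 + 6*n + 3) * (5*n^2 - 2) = -20*n^5 + 25*n^4 + 38*n^3 + 5*n^2 - 12*n - 6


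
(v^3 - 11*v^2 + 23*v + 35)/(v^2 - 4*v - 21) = (v^2 - 4*v - 5)/(v + 3)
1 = 1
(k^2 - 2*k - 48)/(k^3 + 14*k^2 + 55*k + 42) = (k - 8)/(k^2 + 8*k + 7)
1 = 1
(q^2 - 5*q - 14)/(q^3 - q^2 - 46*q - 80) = (q - 7)/(q^2 - 3*q - 40)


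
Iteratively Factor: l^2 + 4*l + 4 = (l + 2)*(l + 2)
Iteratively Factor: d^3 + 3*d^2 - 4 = (d - 1)*(d^2 + 4*d + 4) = (d - 1)*(d + 2)*(d + 2)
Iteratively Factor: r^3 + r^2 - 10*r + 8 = (r - 2)*(r^2 + 3*r - 4) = (r - 2)*(r + 4)*(r - 1)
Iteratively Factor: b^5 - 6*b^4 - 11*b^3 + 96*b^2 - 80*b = (b - 1)*(b^4 - 5*b^3 - 16*b^2 + 80*b) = b*(b - 1)*(b^3 - 5*b^2 - 16*b + 80) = b*(b - 1)*(b + 4)*(b^2 - 9*b + 20) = b*(b - 4)*(b - 1)*(b + 4)*(b - 5)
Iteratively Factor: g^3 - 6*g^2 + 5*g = (g)*(g^2 - 6*g + 5) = g*(g - 5)*(g - 1)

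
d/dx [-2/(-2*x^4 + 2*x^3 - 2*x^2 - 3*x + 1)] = 2*(-8*x^3 + 6*x^2 - 4*x - 3)/(2*x^4 - 2*x^3 + 2*x^2 + 3*x - 1)^2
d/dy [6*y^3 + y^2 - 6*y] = 18*y^2 + 2*y - 6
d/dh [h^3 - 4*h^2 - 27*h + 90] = 3*h^2 - 8*h - 27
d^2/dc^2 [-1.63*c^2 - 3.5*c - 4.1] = -3.26000000000000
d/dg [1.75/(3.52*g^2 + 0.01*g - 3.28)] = (-12.32*g - 0.0175)/(3.52*g^2 + 0.01*g - 3.28)^2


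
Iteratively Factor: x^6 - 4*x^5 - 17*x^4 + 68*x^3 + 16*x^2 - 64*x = (x + 1)*(x^5 - 5*x^4 - 12*x^3 + 80*x^2 - 64*x) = (x - 4)*(x + 1)*(x^4 - x^3 - 16*x^2 + 16*x) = (x - 4)*(x - 1)*(x + 1)*(x^3 - 16*x) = (x - 4)*(x - 1)*(x + 1)*(x + 4)*(x^2 - 4*x) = (x - 4)^2*(x - 1)*(x + 1)*(x + 4)*(x)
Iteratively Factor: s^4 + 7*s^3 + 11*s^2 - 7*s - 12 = (s - 1)*(s^3 + 8*s^2 + 19*s + 12) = (s - 1)*(s + 4)*(s^2 + 4*s + 3) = (s - 1)*(s + 3)*(s + 4)*(s + 1)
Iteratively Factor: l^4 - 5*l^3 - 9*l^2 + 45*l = (l - 3)*(l^3 - 2*l^2 - 15*l) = (l - 3)*(l + 3)*(l^2 - 5*l) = (l - 5)*(l - 3)*(l + 3)*(l)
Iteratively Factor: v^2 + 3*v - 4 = (v + 4)*(v - 1)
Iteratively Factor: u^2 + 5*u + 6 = (u + 3)*(u + 2)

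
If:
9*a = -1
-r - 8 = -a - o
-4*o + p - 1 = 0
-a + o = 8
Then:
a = -1/9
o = 71/9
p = 293/9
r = -2/9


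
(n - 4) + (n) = 2*n - 4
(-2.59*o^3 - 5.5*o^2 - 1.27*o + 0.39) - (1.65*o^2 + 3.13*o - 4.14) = -2.59*o^3 - 7.15*o^2 - 4.4*o + 4.53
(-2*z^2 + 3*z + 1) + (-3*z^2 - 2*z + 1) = -5*z^2 + z + 2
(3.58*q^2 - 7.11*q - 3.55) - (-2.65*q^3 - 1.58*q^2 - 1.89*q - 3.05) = 2.65*q^3 + 5.16*q^2 - 5.22*q - 0.5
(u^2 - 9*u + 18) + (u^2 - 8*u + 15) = 2*u^2 - 17*u + 33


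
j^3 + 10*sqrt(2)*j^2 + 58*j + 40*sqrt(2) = (j + sqrt(2))*(j + 4*sqrt(2))*(j + 5*sqrt(2))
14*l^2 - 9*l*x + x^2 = (-7*l + x)*(-2*l + x)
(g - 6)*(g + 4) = g^2 - 2*g - 24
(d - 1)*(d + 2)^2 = d^3 + 3*d^2 - 4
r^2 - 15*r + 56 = (r - 8)*(r - 7)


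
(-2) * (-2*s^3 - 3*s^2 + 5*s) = 4*s^3 + 6*s^2 - 10*s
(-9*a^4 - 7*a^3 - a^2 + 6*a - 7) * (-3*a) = 27*a^5 + 21*a^4 + 3*a^3 - 18*a^2 + 21*a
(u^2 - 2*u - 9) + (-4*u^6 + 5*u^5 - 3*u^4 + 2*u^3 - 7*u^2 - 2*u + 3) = -4*u^6 + 5*u^5 - 3*u^4 + 2*u^3 - 6*u^2 - 4*u - 6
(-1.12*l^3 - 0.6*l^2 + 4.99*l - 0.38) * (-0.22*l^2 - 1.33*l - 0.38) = 0.2464*l^5 + 1.6216*l^4 + 0.1258*l^3 - 6.3251*l^2 - 1.3908*l + 0.1444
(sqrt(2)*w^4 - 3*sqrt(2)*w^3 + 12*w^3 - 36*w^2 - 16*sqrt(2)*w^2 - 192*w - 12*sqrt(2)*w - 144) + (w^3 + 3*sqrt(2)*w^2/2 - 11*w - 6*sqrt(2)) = sqrt(2)*w^4 - 3*sqrt(2)*w^3 + 13*w^3 - 36*w^2 - 29*sqrt(2)*w^2/2 - 203*w - 12*sqrt(2)*w - 144 - 6*sqrt(2)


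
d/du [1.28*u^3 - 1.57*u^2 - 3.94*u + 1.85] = 3.84*u^2 - 3.14*u - 3.94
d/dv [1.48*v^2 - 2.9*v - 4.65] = 2.96*v - 2.9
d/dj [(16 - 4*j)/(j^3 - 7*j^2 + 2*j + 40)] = 4*(2*j - 3)/(j^4 - 6*j^3 - 11*j^2 + 60*j + 100)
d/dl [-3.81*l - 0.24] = -3.81000000000000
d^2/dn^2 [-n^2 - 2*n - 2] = -2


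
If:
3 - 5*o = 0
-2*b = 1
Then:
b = -1/2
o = 3/5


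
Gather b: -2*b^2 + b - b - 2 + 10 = 8 - 2*b^2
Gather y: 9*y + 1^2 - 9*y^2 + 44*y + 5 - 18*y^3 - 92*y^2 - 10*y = -18*y^3 - 101*y^2 + 43*y + 6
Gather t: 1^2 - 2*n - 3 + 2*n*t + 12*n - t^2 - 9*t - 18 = 10*n - t^2 + t*(2*n - 9) - 20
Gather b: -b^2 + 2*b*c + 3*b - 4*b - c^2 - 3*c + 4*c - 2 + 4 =-b^2 + b*(2*c - 1) - c^2 + c + 2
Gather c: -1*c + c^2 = c^2 - c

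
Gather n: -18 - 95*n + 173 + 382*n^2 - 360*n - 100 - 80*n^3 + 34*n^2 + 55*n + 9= -80*n^3 + 416*n^2 - 400*n + 64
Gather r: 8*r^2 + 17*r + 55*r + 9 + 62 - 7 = 8*r^2 + 72*r + 64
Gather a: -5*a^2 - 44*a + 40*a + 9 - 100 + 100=-5*a^2 - 4*a + 9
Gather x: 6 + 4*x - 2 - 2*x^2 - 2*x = -2*x^2 + 2*x + 4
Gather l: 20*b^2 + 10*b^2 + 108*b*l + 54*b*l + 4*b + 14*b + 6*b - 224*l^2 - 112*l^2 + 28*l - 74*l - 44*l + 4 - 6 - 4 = 30*b^2 + 24*b - 336*l^2 + l*(162*b - 90) - 6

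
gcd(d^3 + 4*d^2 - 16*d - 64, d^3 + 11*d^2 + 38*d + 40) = d + 4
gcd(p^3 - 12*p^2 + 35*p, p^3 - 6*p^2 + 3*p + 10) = p - 5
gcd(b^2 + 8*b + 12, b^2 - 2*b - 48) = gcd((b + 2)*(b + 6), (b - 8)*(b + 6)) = b + 6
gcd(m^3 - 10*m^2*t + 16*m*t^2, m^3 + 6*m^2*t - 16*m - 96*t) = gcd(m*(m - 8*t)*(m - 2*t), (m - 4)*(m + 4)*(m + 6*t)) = 1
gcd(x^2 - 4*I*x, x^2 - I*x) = x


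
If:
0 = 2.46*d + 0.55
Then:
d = -0.22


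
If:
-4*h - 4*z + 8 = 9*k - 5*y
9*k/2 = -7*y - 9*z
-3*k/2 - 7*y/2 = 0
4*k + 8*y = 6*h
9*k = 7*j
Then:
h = 4/57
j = 18/19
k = 14/19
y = -6/19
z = -7/57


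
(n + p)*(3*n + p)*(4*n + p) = 12*n^3 + 19*n^2*p + 8*n*p^2 + p^3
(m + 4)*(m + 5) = m^2 + 9*m + 20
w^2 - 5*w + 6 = (w - 3)*(w - 2)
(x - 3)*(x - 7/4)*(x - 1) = x^3 - 23*x^2/4 + 10*x - 21/4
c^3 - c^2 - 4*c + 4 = (c - 2)*(c - 1)*(c + 2)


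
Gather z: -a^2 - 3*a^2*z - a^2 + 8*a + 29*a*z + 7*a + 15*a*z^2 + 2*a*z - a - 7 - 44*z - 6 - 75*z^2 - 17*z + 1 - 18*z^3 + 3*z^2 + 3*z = -2*a^2 + 14*a - 18*z^3 + z^2*(15*a - 72) + z*(-3*a^2 + 31*a - 58) - 12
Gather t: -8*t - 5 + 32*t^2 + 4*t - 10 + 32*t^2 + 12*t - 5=64*t^2 + 8*t - 20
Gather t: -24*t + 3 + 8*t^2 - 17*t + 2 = 8*t^2 - 41*t + 5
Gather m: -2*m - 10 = -2*m - 10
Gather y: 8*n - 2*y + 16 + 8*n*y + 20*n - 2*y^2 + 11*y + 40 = 28*n - 2*y^2 + y*(8*n + 9) + 56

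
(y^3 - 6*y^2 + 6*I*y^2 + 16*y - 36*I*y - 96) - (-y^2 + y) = y^3 - 5*y^2 + 6*I*y^2 + 15*y - 36*I*y - 96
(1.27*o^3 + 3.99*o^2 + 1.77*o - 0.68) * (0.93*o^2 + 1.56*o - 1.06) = 1.1811*o^5 + 5.6919*o^4 + 6.5243*o^3 - 2.1006*o^2 - 2.937*o + 0.7208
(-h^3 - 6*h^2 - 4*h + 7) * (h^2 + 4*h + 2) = -h^5 - 10*h^4 - 30*h^3 - 21*h^2 + 20*h + 14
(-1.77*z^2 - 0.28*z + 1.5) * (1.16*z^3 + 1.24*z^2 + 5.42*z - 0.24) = -2.0532*z^5 - 2.5196*z^4 - 8.2006*z^3 + 0.7672*z^2 + 8.1972*z - 0.36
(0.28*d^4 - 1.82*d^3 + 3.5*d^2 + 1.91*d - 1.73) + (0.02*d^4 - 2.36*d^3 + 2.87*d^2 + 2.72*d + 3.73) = 0.3*d^4 - 4.18*d^3 + 6.37*d^2 + 4.63*d + 2.0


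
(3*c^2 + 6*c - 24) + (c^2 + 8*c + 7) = 4*c^2 + 14*c - 17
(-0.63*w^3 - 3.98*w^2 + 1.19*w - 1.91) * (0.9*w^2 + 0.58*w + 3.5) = -0.567*w^5 - 3.9474*w^4 - 3.4424*w^3 - 14.9588*w^2 + 3.0572*w - 6.685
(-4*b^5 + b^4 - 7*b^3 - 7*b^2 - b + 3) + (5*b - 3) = -4*b^5 + b^4 - 7*b^3 - 7*b^2 + 4*b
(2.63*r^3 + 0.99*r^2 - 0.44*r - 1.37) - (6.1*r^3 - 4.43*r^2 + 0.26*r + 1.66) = -3.47*r^3 + 5.42*r^2 - 0.7*r - 3.03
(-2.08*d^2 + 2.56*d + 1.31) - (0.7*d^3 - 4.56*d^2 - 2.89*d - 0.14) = -0.7*d^3 + 2.48*d^2 + 5.45*d + 1.45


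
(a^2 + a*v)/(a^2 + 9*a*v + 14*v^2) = a*(a + v)/(a^2 + 9*a*v + 14*v^2)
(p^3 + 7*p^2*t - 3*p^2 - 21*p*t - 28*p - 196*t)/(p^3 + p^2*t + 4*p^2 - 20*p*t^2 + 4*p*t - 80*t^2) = (p^2 + 7*p*t - 7*p - 49*t)/(p^2 + p*t - 20*t^2)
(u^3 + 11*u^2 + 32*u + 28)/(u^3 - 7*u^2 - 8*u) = (u^3 + 11*u^2 + 32*u + 28)/(u*(u^2 - 7*u - 8))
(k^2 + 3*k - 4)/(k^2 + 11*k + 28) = (k - 1)/(k + 7)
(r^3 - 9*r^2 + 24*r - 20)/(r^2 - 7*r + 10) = r - 2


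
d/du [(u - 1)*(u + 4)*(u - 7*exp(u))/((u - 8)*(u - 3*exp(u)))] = ((u - 8)*(u - 1)*(u + 4)*(u - 7*exp(u))*(3*exp(u) - 1) + (u - 8)*(u - 3*exp(u))*(-(u - 1)*(u + 4)*(7*exp(u) - 1) + (u - 1)*(u - 7*exp(u)) + (u + 4)*(u - 7*exp(u))) - (u - 1)*(u + 4)*(u - 7*exp(u))*(u - 3*exp(u)))/((u - 8)^2*(u - 3*exp(u))^2)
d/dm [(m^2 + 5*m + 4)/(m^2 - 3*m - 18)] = 2*(-4*m^2 - 22*m - 39)/(m^4 - 6*m^3 - 27*m^2 + 108*m + 324)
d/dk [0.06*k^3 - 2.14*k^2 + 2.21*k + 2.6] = 0.18*k^2 - 4.28*k + 2.21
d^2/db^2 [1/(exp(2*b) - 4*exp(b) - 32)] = 4*((1 - exp(b))*(-exp(2*b) + 4*exp(b) + 32) - 2*(exp(b) - 2)^2*exp(b))*exp(b)/(-exp(2*b) + 4*exp(b) + 32)^3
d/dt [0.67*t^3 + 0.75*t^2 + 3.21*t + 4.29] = 2.01*t^2 + 1.5*t + 3.21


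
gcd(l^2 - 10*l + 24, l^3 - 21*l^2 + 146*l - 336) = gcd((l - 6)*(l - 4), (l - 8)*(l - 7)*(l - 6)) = l - 6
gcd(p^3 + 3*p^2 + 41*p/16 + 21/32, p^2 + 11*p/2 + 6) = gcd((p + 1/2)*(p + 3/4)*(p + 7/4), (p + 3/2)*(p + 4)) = 1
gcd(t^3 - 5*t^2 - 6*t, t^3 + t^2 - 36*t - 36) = t^2 - 5*t - 6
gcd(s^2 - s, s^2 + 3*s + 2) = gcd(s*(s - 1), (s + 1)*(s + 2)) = 1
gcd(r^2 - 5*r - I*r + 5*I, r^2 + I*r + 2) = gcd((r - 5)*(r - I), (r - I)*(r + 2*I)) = r - I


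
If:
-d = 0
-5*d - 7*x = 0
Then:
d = 0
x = 0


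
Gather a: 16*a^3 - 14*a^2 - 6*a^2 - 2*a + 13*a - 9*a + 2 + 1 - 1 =16*a^3 - 20*a^2 + 2*a + 2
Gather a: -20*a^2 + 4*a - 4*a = -20*a^2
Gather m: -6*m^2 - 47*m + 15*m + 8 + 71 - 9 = -6*m^2 - 32*m + 70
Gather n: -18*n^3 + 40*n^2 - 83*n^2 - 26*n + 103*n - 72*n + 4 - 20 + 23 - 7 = -18*n^3 - 43*n^2 + 5*n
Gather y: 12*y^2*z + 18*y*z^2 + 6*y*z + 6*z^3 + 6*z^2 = 12*y^2*z + y*(18*z^2 + 6*z) + 6*z^3 + 6*z^2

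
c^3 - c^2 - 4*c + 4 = (c - 2)*(c - 1)*(c + 2)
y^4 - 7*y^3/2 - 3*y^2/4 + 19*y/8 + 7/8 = (y - 7/2)*(y - 1)*(y + 1/2)^2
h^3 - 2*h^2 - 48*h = h*(h - 8)*(h + 6)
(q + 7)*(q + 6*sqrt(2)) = q^2 + 7*q + 6*sqrt(2)*q + 42*sqrt(2)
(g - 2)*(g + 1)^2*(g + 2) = g^4 + 2*g^3 - 3*g^2 - 8*g - 4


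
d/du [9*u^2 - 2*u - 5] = 18*u - 2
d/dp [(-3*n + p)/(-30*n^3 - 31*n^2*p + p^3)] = (-30*n^3 - 31*n^2*p + p^3 - (3*n - p)*(31*n^2 - 3*p^2))/(30*n^3 + 31*n^2*p - p^3)^2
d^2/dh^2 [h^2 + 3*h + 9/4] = 2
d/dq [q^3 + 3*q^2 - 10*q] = 3*q^2 + 6*q - 10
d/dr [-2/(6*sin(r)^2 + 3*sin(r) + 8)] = 6*(4*sin(r) + 1)*cos(r)/(6*sin(r)^2 + 3*sin(r) + 8)^2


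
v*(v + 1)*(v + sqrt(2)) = v^3 + v^2 + sqrt(2)*v^2 + sqrt(2)*v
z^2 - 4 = (z - 2)*(z + 2)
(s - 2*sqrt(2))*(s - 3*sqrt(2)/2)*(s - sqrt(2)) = s^3 - 9*sqrt(2)*s^2/2 + 13*s - 6*sqrt(2)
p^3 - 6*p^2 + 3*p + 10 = (p - 5)*(p - 2)*(p + 1)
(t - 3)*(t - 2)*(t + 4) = t^3 - t^2 - 14*t + 24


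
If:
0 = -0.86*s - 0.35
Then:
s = -0.41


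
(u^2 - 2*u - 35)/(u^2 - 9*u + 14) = (u + 5)/(u - 2)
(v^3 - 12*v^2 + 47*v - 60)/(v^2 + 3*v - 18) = (v^2 - 9*v + 20)/(v + 6)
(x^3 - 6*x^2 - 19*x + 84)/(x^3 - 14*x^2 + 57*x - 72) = (x^2 - 3*x - 28)/(x^2 - 11*x + 24)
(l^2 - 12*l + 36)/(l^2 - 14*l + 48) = (l - 6)/(l - 8)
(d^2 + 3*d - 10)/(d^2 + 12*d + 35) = (d - 2)/(d + 7)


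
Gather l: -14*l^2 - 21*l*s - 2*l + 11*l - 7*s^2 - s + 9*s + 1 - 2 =-14*l^2 + l*(9 - 21*s) - 7*s^2 + 8*s - 1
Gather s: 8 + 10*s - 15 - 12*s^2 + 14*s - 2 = -12*s^2 + 24*s - 9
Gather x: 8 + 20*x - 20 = 20*x - 12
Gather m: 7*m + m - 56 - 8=8*m - 64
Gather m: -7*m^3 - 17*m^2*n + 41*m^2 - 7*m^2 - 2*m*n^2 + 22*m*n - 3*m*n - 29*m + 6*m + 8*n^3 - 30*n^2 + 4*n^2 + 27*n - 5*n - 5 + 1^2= -7*m^3 + m^2*(34 - 17*n) + m*(-2*n^2 + 19*n - 23) + 8*n^3 - 26*n^2 + 22*n - 4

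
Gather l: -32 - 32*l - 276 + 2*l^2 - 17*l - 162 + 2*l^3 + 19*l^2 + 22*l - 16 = 2*l^3 + 21*l^2 - 27*l - 486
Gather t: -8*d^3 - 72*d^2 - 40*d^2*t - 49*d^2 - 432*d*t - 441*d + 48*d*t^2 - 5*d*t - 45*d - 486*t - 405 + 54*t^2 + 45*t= -8*d^3 - 121*d^2 - 486*d + t^2*(48*d + 54) + t*(-40*d^2 - 437*d - 441) - 405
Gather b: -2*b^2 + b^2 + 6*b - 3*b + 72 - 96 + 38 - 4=-b^2 + 3*b + 10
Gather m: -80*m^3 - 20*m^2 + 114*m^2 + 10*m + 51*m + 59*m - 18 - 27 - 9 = -80*m^3 + 94*m^2 + 120*m - 54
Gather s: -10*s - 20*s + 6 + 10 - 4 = 12 - 30*s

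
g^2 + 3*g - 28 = (g - 4)*(g + 7)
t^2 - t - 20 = (t - 5)*(t + 4)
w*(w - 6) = w^2 - 6*w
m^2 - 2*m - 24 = (m - 6)*(m + 4)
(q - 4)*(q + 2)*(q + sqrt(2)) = q^3 - 2*q^2 + sqrt(2)*q^2 - 8*q - 2*sqrt(2)*q - 8*sqrt(2)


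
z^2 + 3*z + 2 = (z + 1)*(z + 2)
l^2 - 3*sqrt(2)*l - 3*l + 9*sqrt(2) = (l - 3)*(l - 3*sqrt(2))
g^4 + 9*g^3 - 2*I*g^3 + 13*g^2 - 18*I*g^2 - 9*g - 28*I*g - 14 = (g + 2)*(g + 7)*(g - I)^2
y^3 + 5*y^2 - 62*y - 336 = (y - 8)*(y + 6)*(y + 7)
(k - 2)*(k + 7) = k^2 + 5*k - 14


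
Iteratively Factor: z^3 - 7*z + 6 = (z - 1)*(z^2 + z - 6) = (z - 1)*(z + 3)*(z - 2)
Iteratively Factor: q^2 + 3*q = (q + 3)*(q)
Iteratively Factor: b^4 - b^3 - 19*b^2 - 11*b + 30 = (b + 3)*(b^3 - 4*b^2 - 7*b + 10) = (b - 5)*(b + 3)*(b^2 + b - 2) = (b - 5)*(b + 2)*(b + 3)*(b - 1)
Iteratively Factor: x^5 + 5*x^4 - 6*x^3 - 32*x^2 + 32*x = (x + 4)*(x^4 + x^3 - 10*x^2 + 8*x) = (x - 2)*(x + 4)*(x^3 + 3*x^2 - 4*x) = (x - 2)*(x + 4)^2*(x^2 - x) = (x - 2)*(x - 1)*(x + 4)^2*(x)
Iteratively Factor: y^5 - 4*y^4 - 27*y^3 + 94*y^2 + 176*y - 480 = (y - 4)*(y^4 - 27*y^2 - 14*y + 120) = (y - 4)*(y - 2)*(y^3 + 2*y^2 - 23*y - 60) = (y - 4)*(y - 2)*(y + 4)*(y^2 - 2*y - 15) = (y - 4)*(y - 2)*(y + 3)*(y + 4)*(y - 5)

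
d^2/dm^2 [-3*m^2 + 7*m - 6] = -6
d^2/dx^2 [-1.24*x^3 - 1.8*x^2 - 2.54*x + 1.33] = -7.44*x - 3.6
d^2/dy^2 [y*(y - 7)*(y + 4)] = 6*y - 6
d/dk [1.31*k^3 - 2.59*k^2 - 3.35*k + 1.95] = 3.93*k^2 - 5.18*k - 3.35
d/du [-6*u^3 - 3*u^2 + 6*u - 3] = -18*u^2 - 6*u + 6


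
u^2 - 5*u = u*(u - 5)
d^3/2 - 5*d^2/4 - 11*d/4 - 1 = (d/2 + 1/2)*(d - 4)*(d + 1/2)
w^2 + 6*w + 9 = (w + 3)^2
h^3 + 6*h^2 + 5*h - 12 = (h - 1)*(h + 3)*(h + 4)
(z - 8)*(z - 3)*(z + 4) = z^3 - 7*z^2 - 20*z + 96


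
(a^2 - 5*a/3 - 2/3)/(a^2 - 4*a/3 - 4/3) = (3*a + 1)/(3*a + 2)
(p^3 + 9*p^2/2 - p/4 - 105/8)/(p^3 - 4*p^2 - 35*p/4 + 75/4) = (p + 7/2)/(p - 5)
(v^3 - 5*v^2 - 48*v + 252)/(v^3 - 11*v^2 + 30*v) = (v^2 + v - 42)/(v*(v - 5))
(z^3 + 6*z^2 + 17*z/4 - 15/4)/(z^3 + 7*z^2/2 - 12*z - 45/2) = (z - 1/2)/(z - 3)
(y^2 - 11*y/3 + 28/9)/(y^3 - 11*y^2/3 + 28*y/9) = 1/y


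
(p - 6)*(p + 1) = p^2 - 5*p - 6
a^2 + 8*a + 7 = (a + 1)*(a + 7)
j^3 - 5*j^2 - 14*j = j*(j - 7)*(j + 2)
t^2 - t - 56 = (t - 8)*(t + 7)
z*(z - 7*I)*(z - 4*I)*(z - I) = z^4 - 12*I*z^3 - 39*z^2 + 28*I*z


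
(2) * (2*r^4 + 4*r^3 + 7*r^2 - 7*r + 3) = 4*r^4 + 8*r^3 + 14*r^2 - 14*r + 6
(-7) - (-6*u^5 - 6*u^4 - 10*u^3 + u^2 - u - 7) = 6*u^5 + 6*u^4 + 10*u^3 - u^2 + u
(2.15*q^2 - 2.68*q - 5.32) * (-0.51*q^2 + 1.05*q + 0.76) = -1.0965*q^4 + 3.6243*q^3 + 1.5332*q^2 - 7.6228*q - 4.0432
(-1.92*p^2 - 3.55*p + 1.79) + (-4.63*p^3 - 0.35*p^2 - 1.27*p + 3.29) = -4.63*p^3 - 2.27*p^2 - 4.82*p + 5.08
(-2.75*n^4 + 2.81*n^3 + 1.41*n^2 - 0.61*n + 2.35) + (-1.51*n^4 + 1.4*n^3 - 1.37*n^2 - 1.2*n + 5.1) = -4.26*n^4 + 4.21*n^3 + 0.0399999999999998*n^2 - 1.81*n + 7.45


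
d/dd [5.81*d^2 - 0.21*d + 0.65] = 11.62*d - 0.21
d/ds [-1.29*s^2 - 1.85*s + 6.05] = -2.58*s - 1.85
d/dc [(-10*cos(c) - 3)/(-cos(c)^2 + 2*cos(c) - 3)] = 2*(-5*sin(c)^2 + 3*cos(c) - 13)*sin(c)/(cos(c)^2 - 2*cos(c) + 3)^2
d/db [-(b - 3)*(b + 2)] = 1 - 2*b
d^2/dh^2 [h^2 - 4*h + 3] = 2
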